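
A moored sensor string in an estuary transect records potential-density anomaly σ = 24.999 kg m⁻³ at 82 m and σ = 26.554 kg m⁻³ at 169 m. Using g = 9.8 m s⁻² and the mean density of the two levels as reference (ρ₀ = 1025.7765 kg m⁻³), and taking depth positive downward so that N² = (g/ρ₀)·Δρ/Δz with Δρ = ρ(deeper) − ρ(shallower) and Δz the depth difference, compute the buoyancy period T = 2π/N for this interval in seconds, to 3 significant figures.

481 s

Δρ = 1026.554 − 1024.999 = 1.555 kg m⁻³ over Δz = 169 − 82 = 87 m.
N² = (9.8/1025.7765) × (1.555/87) = 1.7076 × 10⁻⁴ s⁻².
N = √(1.7076 × 10⁻⁴) = 0.013068 rad s⁻¹, so T = 2π/N = 480.81 s ≈ 481 s.
Since Δρ > 0 the layer is stably stratified.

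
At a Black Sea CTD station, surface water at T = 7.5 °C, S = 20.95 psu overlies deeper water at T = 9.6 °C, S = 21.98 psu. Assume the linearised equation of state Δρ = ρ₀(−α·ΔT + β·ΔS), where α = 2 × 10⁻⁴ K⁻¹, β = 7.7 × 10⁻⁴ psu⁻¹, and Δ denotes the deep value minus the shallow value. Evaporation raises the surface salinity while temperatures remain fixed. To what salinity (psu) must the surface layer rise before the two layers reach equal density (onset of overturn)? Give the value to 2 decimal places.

Neutral buoyancy requires −α(T_deep − T_surf) + β(S_deep − S_surf′) = 0.
S_surf′ = S_deep − (α/β)·ΔT = 21.98 − (2 × 10⁻⁴/7.7 × 10⁻⁴)·(+2.1) = 21.4345 psu.
Increase required: 21.4345 − 20.95 = 0.4845 psu.

21.43 psu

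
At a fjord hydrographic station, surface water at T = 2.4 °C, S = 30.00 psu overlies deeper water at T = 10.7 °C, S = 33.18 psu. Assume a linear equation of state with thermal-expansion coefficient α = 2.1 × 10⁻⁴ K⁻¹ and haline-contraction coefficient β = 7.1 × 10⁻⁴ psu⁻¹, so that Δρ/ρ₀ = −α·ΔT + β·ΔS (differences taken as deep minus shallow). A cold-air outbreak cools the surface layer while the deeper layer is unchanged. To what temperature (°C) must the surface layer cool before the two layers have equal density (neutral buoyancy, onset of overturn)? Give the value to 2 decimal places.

Neutral buoyancy requires Δρ = 0, i.e. −α(T_deep − T_surf′) + β(S_deep − S_surf) = 0.
T_surf′ = T_deep − (β/α)·ΔS = 10.7 − (7.1 × 10⁻⁴/2.1 × 10⁻⁴)·(+3.18) = -0.0514 °C.
Cooling required: 2.4 − (-0.0514) = 2.4514 °C.

-0.05 °C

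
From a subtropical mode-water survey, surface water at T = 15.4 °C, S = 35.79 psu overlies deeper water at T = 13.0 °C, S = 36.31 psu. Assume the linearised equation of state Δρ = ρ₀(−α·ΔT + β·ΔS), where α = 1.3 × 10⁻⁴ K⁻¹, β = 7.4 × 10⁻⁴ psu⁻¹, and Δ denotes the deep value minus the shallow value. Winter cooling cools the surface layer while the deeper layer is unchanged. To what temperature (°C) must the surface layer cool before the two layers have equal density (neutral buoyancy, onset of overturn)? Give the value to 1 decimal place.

10.0 °C

Neutral buoyancy requires Δρ = 0, i.e. −α(T_deep − T_surf′) + β(S_deep − S_surf) = 0.
T_surf′ = T_deep − (β/α)·ΔS = 13.0 − (7.4 × 10⁻⁴/1.3 × 10⁻⁴)·(+0.52) = 10.040 °C.
Cooling required: 15.4 − (10.040) = 5.360 °C.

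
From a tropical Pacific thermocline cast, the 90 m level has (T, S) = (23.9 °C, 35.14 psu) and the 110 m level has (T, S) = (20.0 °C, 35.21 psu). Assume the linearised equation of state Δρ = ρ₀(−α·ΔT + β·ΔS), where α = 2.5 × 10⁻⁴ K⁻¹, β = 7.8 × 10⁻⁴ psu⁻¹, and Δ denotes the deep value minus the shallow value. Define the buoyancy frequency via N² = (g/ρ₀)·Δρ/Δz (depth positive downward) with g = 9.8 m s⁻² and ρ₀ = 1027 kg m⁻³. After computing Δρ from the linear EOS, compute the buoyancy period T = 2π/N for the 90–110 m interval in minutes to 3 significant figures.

4.66 min

ΔT = -3.9 K, ΔS = +0.07 psu (deep − shallow).
Δρ/ρ₀ = −αΔT + βΔS = 9.75 × 10⁻⁴ + 5.46 × 10⁻⁵ = 1.0296 × 10⁻³, so Δρ ≈ 1.057 kg m⁻³.
N² = (g/ρ₀)·Δρ/Δz = g·(Δρ/ρ₀)/Δz = 9.8 × 1.0296 × 10⁻³ / 20 = 5.0450 × 10⁻⁴ s⁻².
N = √(5.0450 × 10⁻⁴) = 0.022461 rad s⁻¹ → T = 2π/N = 279.74 s = 4.6623 min ≈ 4.66 min.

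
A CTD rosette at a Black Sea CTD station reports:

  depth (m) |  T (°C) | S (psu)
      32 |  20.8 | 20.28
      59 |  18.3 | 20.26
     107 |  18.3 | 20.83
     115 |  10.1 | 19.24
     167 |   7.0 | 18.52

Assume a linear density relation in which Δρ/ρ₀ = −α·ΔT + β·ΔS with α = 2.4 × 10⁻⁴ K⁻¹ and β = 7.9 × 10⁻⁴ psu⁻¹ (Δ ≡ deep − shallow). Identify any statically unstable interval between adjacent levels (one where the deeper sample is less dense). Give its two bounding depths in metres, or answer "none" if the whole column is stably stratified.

none

Evaluate Δρ/ρ₀ = −αΔT + βΔS across each adjacent pair:
  32–59 m: −αΔT+βΔS = −(2.4 × 10⁻⁴)(-2.5)+(7.9 × 10⁻⁴)(-0.02) = 5.8 × 10⁻⁴ → stable
  59–107 m: −αΔT+βΔS = −(2.4 × 10⁻⁴)(+0.0)+(7.9 × 10⁻⁴)(+0.57) = 4.5 × 10⁻⁴ → stable
  107–115 m: −αΔT+βΔS = −(2.4 × 10⁻⁴)(-8.2)+(7.9 × 10⁻⁴)(-1.59) = 7.1 × 10⁻⁴ → stable
  115–167 m: −αΔT+βΔS = −(2.4 × 10⁻⁴)(-3.1)+(7.9 × 10⁻⁴)(-0.72) = 1.8 × 10⁻⁴ → stable
Every interval has Δρ > 0: the column is stably stratified throughout.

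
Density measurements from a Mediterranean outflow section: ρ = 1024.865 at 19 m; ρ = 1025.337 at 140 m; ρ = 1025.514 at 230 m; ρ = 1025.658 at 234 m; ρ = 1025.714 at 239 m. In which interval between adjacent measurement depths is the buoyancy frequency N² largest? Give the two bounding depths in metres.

230–234 m

Compute the density gradient over each adjacent pair:
  19–140 m: Δρ/Δz = 0.472/121 = 3.9 × 10⁻³ kg m⁻⁴
  140–230 m: Δρ/Δz = 0.177/90 = 2.0 × 10⁻³ kg m⁻⁴
  230–234 m: Δρ/Δz = 0.144/4 = 0.036 kg m⁻⁴
  234–239 m: Δρ/Δz = 0.056/5 = 0.011 kg m⁻⁴
The largest gradient is in the 230–234 m interval — the pycnocline.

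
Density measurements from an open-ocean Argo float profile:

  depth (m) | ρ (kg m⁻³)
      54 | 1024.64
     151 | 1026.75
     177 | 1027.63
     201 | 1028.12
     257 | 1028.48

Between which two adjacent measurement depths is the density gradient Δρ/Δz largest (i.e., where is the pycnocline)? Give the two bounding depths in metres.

Compute the density gradient over each adjacent pair:
  54–151 m: Δρ/Δz = 2.11/97 = 0.022 kg m⁻⁴
  151–177 m: Δρ/Δz = 0.88/26 = 0.034 kg m⁻⁴
  177–201 m: Δρ/Δz = 0.49/24 = 0.020 kg m⁻⁴
  201–257 m: Δρ/Δz = 0.36/56 = 6.4 × 10⁻³ kg m⁻⁴
The largest gradient is in the 151–177 m interval — the pycnocline.

151–177 m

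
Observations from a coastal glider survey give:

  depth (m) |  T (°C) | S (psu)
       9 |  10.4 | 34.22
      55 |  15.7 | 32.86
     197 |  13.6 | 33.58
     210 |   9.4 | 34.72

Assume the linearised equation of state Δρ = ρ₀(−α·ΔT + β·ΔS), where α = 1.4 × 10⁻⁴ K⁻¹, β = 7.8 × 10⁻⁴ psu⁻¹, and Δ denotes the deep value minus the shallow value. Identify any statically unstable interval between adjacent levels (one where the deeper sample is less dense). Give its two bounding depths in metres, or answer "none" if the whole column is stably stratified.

9–55 m

Evaluate Δρ/ρ₀ = −αΔT + βΔS across each adjacent pair:
  9–55 m: −αΔT+βΔS = −(1.4 × 10⁻⁴)(+5.3)+(7.8 × 10⁻⁴)(-1.36) = -1.8 × 10⁻³ → UNSTABLE
  55–197 m: −αΔT+βΔS = −(1.4 × 10⁻⁴)(-2.1)+(7.8 × 10⁻⁴)(+0.72) = 8.6 × 10⁻⁴ → stable
  197–210 m: −αΔT+βΔS = −(1.4 × 10⁻⁴)(-4.2)+(7.8 × 10⁻⁴)(+1.14) = 1.5 × 10⁻³ → stable
The 9–55 m interval has Δρ < 0: lighter water underlies denser water.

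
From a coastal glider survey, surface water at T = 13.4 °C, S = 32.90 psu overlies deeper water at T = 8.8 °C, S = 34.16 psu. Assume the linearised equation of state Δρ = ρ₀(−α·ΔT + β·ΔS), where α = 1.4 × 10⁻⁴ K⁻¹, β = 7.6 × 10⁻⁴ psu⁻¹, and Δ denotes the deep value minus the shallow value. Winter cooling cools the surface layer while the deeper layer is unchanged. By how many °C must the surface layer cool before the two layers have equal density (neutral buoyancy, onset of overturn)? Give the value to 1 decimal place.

Neutral buoyancy requires Δρ = 0, i.e. −α(T_deep − T_surf′) + β(S_deep − S_surf) = 0.
T_surf′ = T_deep − (β/α)·ΔS = 8.8 − (7.6 × 10⁻⁴/1.4 × 10⁻⁴)·(+1.26) = 1.960 °C.
Cooling required: 13.4 − (1.960) = 11.440 °C.

11.4 °C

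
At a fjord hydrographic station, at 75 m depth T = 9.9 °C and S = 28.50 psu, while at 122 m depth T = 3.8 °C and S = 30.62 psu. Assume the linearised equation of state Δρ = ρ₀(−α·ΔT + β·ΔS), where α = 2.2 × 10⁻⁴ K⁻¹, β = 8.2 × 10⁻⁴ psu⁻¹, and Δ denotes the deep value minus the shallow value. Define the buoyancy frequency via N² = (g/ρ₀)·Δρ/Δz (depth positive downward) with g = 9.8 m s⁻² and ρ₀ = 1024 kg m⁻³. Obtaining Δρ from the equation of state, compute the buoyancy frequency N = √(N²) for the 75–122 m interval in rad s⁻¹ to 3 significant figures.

0.0253 rad s⁻¹

ΔT = -6.1 K, ΔS = +2.12 psu (deep − shallow).
Δρ/ρ₀ = −αΔT + βΔS = 1.342 × 10⁻³ + 1.7384 × 10⁻³ = 3.0804 × 10⁻³, so Δρ ≈ 3.154 kg m⁻³.
N² = (g/ρ₀)·Δρ/Δz = g·(Δρ/ρ₀)/Δz = 9.8 × 3.0804 × 10⁻³ / 47 = 6.4230 × 10⁻⁴ s⁻².
N = √(6.4230 × 10⁻⁴) = 0.025344 rad s⁻¹ ≈ 0.0253 rad s⁻¹.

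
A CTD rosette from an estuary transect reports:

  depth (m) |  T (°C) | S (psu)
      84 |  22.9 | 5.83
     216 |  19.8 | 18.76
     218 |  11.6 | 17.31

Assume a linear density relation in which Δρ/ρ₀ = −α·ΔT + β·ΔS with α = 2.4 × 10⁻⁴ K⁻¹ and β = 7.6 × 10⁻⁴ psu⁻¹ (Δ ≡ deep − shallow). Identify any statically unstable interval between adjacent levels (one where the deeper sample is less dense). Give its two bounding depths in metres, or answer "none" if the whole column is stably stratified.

none

Evaluate Δρ/ρ₀ = −αΔT + βΔS across each adjacent pair:
  84–216 m: −αΔT+βΔS = −(2.4 × 10⁻⁴)(-3.1)+(7.6 × 10⁻⁴)(+12.93) = 0.011 → stable
  216–218 m: −αΔT+βΔS = −(2.4 × 10⁻⁴)(-8.2)+(7.6 × 10⁻⁴)(-1.45) = 8.7 × 10⁻⁴ → stable
Every interval has Δρ > 0: the column is stably stratified throughout.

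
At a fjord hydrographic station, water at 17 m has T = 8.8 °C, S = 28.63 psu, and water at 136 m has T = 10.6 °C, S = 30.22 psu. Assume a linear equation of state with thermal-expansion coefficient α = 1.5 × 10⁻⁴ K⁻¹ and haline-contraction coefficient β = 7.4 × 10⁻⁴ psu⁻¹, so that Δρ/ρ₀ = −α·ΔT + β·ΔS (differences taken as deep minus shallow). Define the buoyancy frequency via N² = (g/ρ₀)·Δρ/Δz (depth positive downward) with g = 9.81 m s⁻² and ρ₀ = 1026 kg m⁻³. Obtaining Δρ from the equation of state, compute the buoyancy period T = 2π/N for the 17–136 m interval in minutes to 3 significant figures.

ΔT = +1.8 K, ΔS = +1.59 psu (deep − shallow).
Δρ/ρ₀ = −αΔT + βΔS = -2.70 × 10⁻⁴ + 1.1766 × 10⁻³ = 9.066 × 10⁻⁴, so Δρ ≈ 0.9302 kg m⁻³.
N² = (g/ρ₀)·Δρ/Δz = g·(Δρ/ρ₀)/Δz = 9.81 × 9.066 × 10⁻⁴ / 119 = 7.4737 × 10⁻⁵ s⁻².
N = √(7.4737 × 10⁻⁵) = 8.6451 × 10⁻³ rad s⁻¹ → T = 2π/N = 726.79 s = 12.113 min ≈ 12.1 min.

12.1 min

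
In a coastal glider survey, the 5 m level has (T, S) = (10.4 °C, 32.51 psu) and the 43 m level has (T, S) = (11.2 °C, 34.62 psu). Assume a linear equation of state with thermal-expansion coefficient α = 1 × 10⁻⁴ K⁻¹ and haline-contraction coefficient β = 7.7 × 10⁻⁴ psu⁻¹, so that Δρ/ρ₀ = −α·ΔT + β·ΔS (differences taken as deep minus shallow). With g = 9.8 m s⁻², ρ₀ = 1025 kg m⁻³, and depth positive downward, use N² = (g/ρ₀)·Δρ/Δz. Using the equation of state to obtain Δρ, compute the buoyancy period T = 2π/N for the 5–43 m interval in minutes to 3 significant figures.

ΔT = +0.8 K, ΔS = +2.11 psu (deep − shallow).
Δρ/ρ₀ = −αΔT + βΔS = -8.00 × 10⁻⁵ + 1.6247 × 10⁻³ = 1.5447 × 10⁻³, so Δρ ≈ 1.583 kg m⁻³.
N² = (g/ρ₀)·Δρ/Δz = g·(Δρ/ρ₀)/Δz = 9.8 × 1.5447 × 10⁻³ / 38 = 3.9837 × 10⁻⁴ s⁻².
N = √(3.9837 × 10⁻⁴) = 0.019959 rad s⁻¹ → T = 2π/N = 314.80 s = 5.2467 min ≈ 5.25 min.

5.25 min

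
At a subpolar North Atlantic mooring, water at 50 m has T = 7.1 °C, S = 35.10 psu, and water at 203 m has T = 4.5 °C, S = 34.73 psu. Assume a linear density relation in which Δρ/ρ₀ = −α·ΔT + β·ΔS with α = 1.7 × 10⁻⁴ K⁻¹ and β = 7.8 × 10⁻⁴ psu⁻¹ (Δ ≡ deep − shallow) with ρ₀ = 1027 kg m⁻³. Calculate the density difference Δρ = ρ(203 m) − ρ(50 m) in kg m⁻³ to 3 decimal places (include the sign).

+0.158 kg m⁻³

ΔT = -2.6 K, ΔS = -0.37 psu (deep − shallow).
Δρ/ρ₀ = −(1.7 × 10⁻⁴)(-2.6) + (7.8 × 10⁻⁴)(-0.37) = 1.534 × 10⁻⁴.
Δρ = 1027 × (1.534 × 10⁻⁴) = +0.158 kg m⁻³.
Positive Δρ: denser below, stable.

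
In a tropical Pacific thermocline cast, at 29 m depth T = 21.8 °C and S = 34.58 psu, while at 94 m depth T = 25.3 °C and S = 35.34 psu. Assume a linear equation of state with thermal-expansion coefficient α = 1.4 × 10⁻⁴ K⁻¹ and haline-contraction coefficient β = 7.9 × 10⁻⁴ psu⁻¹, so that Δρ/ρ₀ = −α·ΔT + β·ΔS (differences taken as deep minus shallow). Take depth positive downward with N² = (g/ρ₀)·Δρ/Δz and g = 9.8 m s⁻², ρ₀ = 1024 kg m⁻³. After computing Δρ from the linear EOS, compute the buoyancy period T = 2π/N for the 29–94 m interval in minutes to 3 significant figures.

25.7 min

ΔT = +3.5 K, ΔS = +0.76 psu (deep − shallow).
Δρ/ρ₀ = −αΔT + βΔS = -4.90 × 10⁻⁴ + 6.004 × 10⁻⁴ = 1.104 × 10⁻⁴, so Δρ ≈ 0.1130 kg m⁻³.
N² = (g/ρ₀)·Δρ/Δz = g·(Δρ/ρ₀)/Δz = 9.8 × 1.104 × 10⁻⁴ / 65 = 1.6645 × 10⁻⁵ s⁻².
N = √(1.6645 × 10⁻⁵) = 4.0798 × 10⁻³ rad s⁻¹ → T = 2π/N = 1.5401 × 10³ s = 25.668 min ≈ 25.7 min.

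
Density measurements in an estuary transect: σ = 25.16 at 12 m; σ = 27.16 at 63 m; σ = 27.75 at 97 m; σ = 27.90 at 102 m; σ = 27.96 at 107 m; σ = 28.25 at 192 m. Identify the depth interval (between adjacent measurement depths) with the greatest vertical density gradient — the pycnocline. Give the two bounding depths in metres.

Compute the density gradient over each adjacent pair:
  12–63 m: Δρ/Δz = 2.00/51 = 0.039 kg m⁻⁴
  63–97 m: Δρ/Δz = 0.59/34 = 0.017 kg m⁻⁴
  97–102 m: Δρ/Δz = 0.15/5 = 0.030 kg m⁻⁴
  102–107 m: Δρ/Δz = 0.06/5 = 0.012 kg m⁻⁴
  107–192 m: Δρ/Δz = 0.29/85 = 3.4 × 10⁻³ kg m⁻⁴
The largest gradient is in the 12–63 m interval — the pycnocline.

12–63 m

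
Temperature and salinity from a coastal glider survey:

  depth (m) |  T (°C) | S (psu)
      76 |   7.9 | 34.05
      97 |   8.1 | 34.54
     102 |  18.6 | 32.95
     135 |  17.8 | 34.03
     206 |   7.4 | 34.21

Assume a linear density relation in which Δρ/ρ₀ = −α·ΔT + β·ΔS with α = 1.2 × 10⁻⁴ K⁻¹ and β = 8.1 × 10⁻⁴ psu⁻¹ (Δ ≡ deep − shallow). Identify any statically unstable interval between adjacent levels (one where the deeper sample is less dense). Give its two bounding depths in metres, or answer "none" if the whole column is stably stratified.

97–102 m

Evaluate Δρ/ρ₀ = −αΔT + βΔS across each adjacent pair:
  76–97 m: −αΔT+βΔS = −(1.2 × 10⁻⁴)(+0.2)+(8.1 × 10⁻⁴)(+0.49) = 3.7 × 10⁻⁴ → stable
  97–102 m: −αΔT+βΔS = −(1.2 × 10⁻⁴)(+10.5)+(8.1 × 10⁻⁴)(-1.59) = -2.5 × 10⁻³ → UNSTABLE
  102–135 m: −αΔT+βΔS = −(1.2 × 10⁻⁴)(-0.8)+(8.1 × 10⁻⁴)(+1.08) = 9.7 × 10⁻⁴ → stable
  135–206 m: −αΔT+βΔS = −(1.2 × 10⁻⁴)(-10.4)+(8.1 × 10⁻⁴)(+0.18) = 1.4 × 10⁻³ → stable
The 97–102 m interval has Δρ < 0: lighter water underlies denser water.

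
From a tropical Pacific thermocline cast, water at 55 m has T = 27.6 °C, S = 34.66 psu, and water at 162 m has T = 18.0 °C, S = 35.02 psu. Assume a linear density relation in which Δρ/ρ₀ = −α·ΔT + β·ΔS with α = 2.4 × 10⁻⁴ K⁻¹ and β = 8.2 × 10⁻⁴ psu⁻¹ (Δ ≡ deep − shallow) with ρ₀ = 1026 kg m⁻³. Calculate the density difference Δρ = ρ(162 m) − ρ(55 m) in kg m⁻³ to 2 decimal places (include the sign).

+2.67 kg m⁻³

ΔT = -9.6 K, ΔS = +0.36 psu (deep − shallow).
Δρ/ρ₀ = −(2.4 × 10⁻⁴)(-9.6) + (8.2 × 10⁻⁴)(+0.36) = 2.5992 × 10⁻³.
Δρ = 1026 × (2.5992 × 10⁻³) = +2.67 kg m⁻³.
Positive Δρ: denser below, stable.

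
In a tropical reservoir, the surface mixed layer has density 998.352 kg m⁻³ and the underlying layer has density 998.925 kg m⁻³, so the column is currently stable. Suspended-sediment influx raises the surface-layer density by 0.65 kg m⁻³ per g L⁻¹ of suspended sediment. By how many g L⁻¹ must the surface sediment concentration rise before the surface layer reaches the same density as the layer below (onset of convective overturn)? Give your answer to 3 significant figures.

Density deficit of the surface layer: 998.925 − 998.352 = 0.573 kg m⁻³.
Required change = 0.573 / 0.65 = 0.882 g L⁻¹.

0.882 g L⁻¹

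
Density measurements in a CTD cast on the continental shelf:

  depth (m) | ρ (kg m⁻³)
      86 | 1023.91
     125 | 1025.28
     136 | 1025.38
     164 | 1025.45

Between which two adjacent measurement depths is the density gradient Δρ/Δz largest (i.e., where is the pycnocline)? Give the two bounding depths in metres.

86–125 m

Compute the density gradient over each adjacent pair:
  86–125 m: Δρ/Δz = 1.37/39 = 0.035 kg m⁻⁴
  125–136 m: Δρ/Δz = 0.10/11 = 9.1 × 10⁻³ kg m⁻⁴
  136–164 m: Δρ/Δz = 0.07/28 = 2.5 × 10⁻³ kg m⁻⁴
The largest gradient is in the 86–125 m interval — the pycnocline.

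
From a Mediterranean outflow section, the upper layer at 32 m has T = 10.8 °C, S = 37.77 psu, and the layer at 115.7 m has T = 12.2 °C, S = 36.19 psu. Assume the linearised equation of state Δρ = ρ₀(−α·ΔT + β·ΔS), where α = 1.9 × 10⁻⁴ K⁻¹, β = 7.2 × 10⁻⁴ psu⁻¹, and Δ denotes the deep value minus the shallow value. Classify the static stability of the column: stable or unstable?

unstable

ΔT = 12.2 − 10.8 = +1.4 K and ΔS = 36.19 − 37.77 = -1.58 psu (deep − shallow).
−αΔT = -2.66 × 10⁻⁴; βΔS = -1.1376 × 10⁻³; sum Δρ/ρ₀ = -1.4036 × 10⁻³.
Δρ/ρ₀ < 0, so Δρ < 0: deeper water is lighter → statically unstable; the column would overturn.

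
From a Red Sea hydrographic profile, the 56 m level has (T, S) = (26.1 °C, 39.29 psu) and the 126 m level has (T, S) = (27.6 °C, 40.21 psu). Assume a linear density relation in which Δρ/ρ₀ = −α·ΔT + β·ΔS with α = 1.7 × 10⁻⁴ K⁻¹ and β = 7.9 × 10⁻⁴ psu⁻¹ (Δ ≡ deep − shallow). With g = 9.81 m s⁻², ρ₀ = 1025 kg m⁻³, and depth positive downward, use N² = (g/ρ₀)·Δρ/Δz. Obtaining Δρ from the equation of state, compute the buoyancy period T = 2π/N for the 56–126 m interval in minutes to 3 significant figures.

ΔT = +1.5 K, ΔS = +0.92 psu (deep − shallow).
Δρ/ρ₀ = −αΔT + βΔS = -2.55 × 10⁻⁴ + 7.268 × 10⁻⁴ = 4.718 × 10⁻⁴, so Δρ ≈ 0.4836 kg m⁻³.
N² = (g/ρ₀)·Δρ/Δz = g·(Δρ/ρ₀)/Δz = 9.81 × 4.718 × 10⁻⁴ / 70 = 6.6119 × 10⁻⁵ s⁻².
N = √(6.6119 × 10⁻⁵) = 8.1314 × 10⁻³ rad s⁻¹ → T = 2π/N = 772.71 s = 12.879 min ≈ 12.9 min.

12.9 min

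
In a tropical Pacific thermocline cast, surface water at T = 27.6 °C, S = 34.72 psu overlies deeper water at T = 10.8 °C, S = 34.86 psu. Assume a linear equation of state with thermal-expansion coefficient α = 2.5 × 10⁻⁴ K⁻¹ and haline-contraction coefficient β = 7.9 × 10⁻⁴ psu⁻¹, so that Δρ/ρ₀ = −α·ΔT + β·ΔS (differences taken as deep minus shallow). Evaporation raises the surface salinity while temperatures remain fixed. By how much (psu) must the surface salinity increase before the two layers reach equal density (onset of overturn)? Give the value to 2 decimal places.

Neutral buoyancy requires −α(T_deep − T_surf) + β(S_deep − S_surf′) = 0.
S_surf′ = S_deep − (α/β)·ΔT = 34.86 − (2.5 × 10⁻⁴/7.9 × 10⁻⁴)·(-16.8) = 40.1765 psu.
Increase required: 40.1765 − 34.72 = 5.4565 psu.

5.46 psu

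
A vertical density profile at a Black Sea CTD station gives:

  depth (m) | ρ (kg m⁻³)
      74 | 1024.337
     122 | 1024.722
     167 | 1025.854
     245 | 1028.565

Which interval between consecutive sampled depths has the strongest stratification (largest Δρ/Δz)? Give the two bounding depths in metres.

Compute the density gradient over each adjacent pair:
  74–122 m: Δρ/Δz = 0.385/48 = 8.0 × 10⁻³ kg m⁻⁴
  122–167 m: Δρ/Δz = 1.132/45 = 0.025 kg m⁻⁴
  167–245 m: Δρ/Δz = 2.711/78 = 0.035 kg m⁻⁴
The largest gradient is in the 167–245 m interval — the pycnocline.

167–245 m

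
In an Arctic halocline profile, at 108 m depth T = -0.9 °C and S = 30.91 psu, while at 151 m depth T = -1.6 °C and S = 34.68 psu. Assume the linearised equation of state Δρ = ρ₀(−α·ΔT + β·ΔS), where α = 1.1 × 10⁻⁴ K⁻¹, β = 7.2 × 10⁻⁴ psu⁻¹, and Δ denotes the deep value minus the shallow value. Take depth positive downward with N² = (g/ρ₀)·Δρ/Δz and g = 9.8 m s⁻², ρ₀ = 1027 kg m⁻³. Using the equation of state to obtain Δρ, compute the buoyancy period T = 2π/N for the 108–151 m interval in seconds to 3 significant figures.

249 s

ΔT = -0.7 K, ΔS = +3.77 psu (deep − shallow).
Δρ/ρ₀ = −αΔT + βΔS = 7.70 × 10⁻⁵ + 2.7144 × 10⁻³ = 2.7914 × 10⁻³, so Δρ ≈ 2.867 kg m⁻³.
N² = (g/ρ₀)·Δρ/Δz = g·(Δρ/ρ₀)/Δz = 9.8 × 2.7914 × 10⁻³ / 43 = 6.3618 × 10⁻⁴ s⁻².
N = √(6.3618 × 10⁻⁴) = 0.025223 rad s⁻¹ → T = 2π/N = 249.11 s ≈ 249 s.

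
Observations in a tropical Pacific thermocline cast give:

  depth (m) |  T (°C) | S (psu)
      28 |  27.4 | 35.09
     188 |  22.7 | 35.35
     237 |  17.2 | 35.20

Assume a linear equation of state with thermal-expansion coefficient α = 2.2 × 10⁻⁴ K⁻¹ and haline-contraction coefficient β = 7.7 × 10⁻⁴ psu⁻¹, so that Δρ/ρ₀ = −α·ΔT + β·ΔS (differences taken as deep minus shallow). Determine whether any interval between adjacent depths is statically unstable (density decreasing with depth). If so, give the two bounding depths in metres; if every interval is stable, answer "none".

Evaluate Δρ/ρ₀ = −αΔT + βΔS across each adjacent pair:
  28–188 m: −αΔT+βΔS = −(2.2 × 10⁻⁴)(-4.7)+(7.7 × 10⁻⁴)(+0.26) = 1.2 × 10⁻³ → stable
  188–237 m: −αΔT+βΔS = −(2.2 × 10⁻⁴)(-5.5)+(7.7 × 10⁻⁴)(-0.15) = 1.1 × 10⁻³ → stable
Every interval has Δρ > 0: the column is stably stratified throughout.

none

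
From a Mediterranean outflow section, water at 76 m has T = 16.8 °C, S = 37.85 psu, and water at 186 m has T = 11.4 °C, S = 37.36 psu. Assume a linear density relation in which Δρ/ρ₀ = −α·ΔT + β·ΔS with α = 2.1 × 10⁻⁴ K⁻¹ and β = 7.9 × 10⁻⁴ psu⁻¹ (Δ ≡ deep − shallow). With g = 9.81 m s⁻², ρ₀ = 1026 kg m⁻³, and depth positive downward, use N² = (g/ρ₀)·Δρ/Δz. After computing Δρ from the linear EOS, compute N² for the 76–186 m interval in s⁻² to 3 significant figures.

6.66 × 10⁻⁵ s⁻²

ΔT = -5.4 K, ΔS = -0.49 psu (deep − shallow).
Δρ/ρ₀ = −αΔT + βΔS = 1.134 × 10⁻³ − 3.871 × 10⁻⁴ = 7.469 × 10⁻⁴, so Δρ ≈ 0.7663 kg m⁻³.
N² = (g/ρ₀)·Δρ/Δz = g·(Δρ/ρ₀)/Δz = 9.81 × 7.469 × 10⁻⁴ / 110 = 6.6610 × 10⁻⁵ s⁻² ≈ 6.66 × 10⁻⁵ s⁻².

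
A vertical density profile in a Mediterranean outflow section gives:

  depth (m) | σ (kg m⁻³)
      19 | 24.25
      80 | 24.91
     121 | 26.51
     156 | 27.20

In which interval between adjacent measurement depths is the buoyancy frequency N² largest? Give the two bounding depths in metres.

Compute the density gradient over each adjacent pair:
  19–80 m: Δρ/Δz = 0.66/61 = 0.011 kg m⁻⁴
  80–121 m: Δρ/Δz = 1.60/41 = 0.039 kg m⁻⁴
  121–156 m: Δρ/Δz = 0.69/35 = 0.020 kg m⁻⁴
The largest gradient is in the 80–121 m interval — the pycnocline.

80–121 m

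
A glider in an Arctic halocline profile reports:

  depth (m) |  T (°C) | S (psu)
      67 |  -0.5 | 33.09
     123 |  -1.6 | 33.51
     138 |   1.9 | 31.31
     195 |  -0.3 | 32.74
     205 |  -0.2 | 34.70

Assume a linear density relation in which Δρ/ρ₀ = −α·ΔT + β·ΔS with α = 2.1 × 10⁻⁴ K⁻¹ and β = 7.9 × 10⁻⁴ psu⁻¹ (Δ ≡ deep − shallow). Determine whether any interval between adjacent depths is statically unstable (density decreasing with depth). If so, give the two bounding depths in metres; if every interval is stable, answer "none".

Evaluate Δρ/ρ₀ = −αΔT + βΔS across each adjacent pair:
  67–123 m: −αΔT+βΔS = −(2.1 × 10⁻⁴)(-1.1)+(7.9 × 10⁻⁴)(+0.42) = 5.6 × 10⁻⁴ → stable
  123–138 m: −αΔT+βΔS = −(2.1 × 10⁻⁴)(+3.5)+(7.9 × 10⁻⁴)(-2.20) = -2.5 × 10⁻³ → UNSTABLE
  138–195 m: −αΔT+βΔS = −(2.1 × 10⁻⁴)(-2.2)+(7.9 × 10⁻⁴)(+1.43) = 1.6 × 10⁻³ → stable
  195–205 m: −αΔT+βΔS = −(2.1 × 10⁻⁴)(+0.1)+(7.9 × 10⁻⁴)(+1.96) = 1.5 × 10⁻³ → stable
The 123–138 m interval has Δρ < 0: lighter water underlies denser water.

123–138 m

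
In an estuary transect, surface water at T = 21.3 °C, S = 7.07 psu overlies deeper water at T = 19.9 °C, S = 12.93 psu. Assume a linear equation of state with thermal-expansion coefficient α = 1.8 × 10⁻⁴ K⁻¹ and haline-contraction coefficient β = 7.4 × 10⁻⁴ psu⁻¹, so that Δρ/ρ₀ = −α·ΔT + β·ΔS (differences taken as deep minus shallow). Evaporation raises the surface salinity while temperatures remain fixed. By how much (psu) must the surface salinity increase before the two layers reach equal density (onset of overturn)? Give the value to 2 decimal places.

6.20 psu

Neutral buoyancy requires −α(T_deep − T_surf) + β(S_deep − S_surf′) = 0.
S_surf′ = S_deep − (α/β)·ΔT = 12.93 − (1.8 × 10⁻⁴/7.4 × 10⁻⁴)·(-1.4) = 13.2705 psu.
Increase required: 13.2705 − 7.07 = 6.2005 psu.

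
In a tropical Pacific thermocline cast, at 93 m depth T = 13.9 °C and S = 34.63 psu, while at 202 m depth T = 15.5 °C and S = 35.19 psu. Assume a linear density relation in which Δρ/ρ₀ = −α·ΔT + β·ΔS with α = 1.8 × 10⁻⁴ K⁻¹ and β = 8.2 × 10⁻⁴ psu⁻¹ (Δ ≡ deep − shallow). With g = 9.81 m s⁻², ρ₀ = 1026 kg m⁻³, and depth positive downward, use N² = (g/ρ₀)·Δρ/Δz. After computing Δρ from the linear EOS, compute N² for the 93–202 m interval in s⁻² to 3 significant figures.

ΔT = +1.6 K, ΔS = +0.56 psu (deep − shallow).
Δρ/ρ₀ = −αΔT + βΔS = -2.88 × 10⁻⁴ + 4.592 × 10⁻⁴ = 1.712 × 10⁻⁴, so Δρ ≈ 0.1757 kg m⁻³.
N² = (g/ρ₀)·Δρ/Δz = g·(Δρ/ρ₀)/Δz = 9.81 × 1.712 × 10⁻⁴ / 109 = 1.5408 × 10⁻⁵ s⁻² ≈ 1.54 × 10⁻⁵ s⁻².

1.54 × 10⁻⁵ s⁻²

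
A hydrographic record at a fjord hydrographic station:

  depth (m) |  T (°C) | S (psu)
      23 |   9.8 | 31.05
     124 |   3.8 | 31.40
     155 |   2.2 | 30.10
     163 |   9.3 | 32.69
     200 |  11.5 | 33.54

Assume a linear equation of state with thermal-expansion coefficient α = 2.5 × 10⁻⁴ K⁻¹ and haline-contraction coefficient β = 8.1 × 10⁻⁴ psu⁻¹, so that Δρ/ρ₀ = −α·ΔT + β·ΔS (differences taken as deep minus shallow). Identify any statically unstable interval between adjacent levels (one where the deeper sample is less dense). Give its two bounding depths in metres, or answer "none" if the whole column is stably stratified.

124–155 m

Evaluate Δρ/ρ₀ = −αΔT + βΔS across each adjacent pair:
  23–124 m: −αΔT+βΔS = −(2.5 × 10⁻⁴)(-6.0)+(8.1 × 10⁻⁴)(+0.35) = 1.8 × 10⁻³ → stable
  124–155 m: −αΔT+βΔS = −(2.5 × 10⁻⁴)(-1.6)+(8.1 × 10⁻⁴)(-1.30) = -6.5 × 10⁻⁴ → UNSTABLE
  155–163 m: −αΔT+βΔS = −(2.5 × 10⁻⁴)(+7.1)+(8.1 × 10⁻⁴)(+2.59) = 3.2 × 10⁻⁴ → stable
  163–200 m: −αΔT+βΔS = −(2.5 × 10⁻⁴)(+2.2)+(8.1 × 10⁻⁴)(+0.85) = 1.4 × 10⁻⁴ → stable
The 124–155 m interval has Δρ < 0: lighter water underlies denser water.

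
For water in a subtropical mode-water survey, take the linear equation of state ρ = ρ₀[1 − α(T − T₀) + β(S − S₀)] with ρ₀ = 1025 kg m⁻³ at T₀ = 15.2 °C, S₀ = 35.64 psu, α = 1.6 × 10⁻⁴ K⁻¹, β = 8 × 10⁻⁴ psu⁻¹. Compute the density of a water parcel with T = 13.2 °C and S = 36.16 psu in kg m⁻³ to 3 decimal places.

1025.754 kg m⁻³

T − T₀ = -2.0 K, S − S₀ = +0.52 psu.
Bracket = 1 − α·(-2.0) + β·(+0.52) = 1 + (7.36 × 10⁻⁴) = 1.0007360.
ρ = 1025 × 1.0007360 = 1025.754 kg m⁻³.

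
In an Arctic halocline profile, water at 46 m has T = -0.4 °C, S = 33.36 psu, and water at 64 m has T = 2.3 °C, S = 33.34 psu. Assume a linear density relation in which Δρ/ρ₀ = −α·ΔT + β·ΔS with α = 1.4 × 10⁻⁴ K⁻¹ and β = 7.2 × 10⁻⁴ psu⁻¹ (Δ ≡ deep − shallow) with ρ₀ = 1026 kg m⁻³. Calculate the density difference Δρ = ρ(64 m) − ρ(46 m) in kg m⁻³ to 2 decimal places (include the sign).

-0.40 kg m⁻³

ΔT = +2.7 K, ΔS = -0.02 psu (deep − shallow).
Δρ/ρ₀ = −(1.4 × 10⁻⁴)(+2.7) + (7.2 × 10⁻⁴)(-0.02) = -3.924 × 10⁻⁴.
Δρ = 1026 × (-3.924 × 10⁻⁴) = -0.40 kg m⁻³.
Negative Δρ: lighter below, statically unstable.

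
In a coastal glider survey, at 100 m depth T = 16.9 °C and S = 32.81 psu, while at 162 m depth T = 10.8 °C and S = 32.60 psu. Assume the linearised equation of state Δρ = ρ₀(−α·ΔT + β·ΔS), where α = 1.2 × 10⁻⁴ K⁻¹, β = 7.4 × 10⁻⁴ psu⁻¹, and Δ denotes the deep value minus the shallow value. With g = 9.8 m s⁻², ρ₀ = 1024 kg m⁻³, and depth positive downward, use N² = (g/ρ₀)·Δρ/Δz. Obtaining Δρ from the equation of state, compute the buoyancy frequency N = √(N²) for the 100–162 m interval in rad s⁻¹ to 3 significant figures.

9.55 × 10⁻³ rad s⁻¹

ΔT = -6.1 K, ΔS = -0.21 psu (deep − shallow).
Δρ/ρ₀ = −αΔT + βΔS = 7.32 × 10⁻⁴ − 1.554 × 10⁻⁴ = 5.766 × 10⁻⁴, so Δρ ≈ 0.5904 kg m⁻³.
N² = (g/ρ₀)·Δρ/Δz = g·(Δρ/ρ₀)/Δz = 9.8 × 5.766 × 10⁻⁴ / 62 = 9.1140 × 10⁻⁵ s⁻².
N = √(9.1140 × 10⁻⁵) = 9.5467 × 10⁻³ rad s⁻¹ ≈ 9.55 × 10⁻³ rad s⁻¹.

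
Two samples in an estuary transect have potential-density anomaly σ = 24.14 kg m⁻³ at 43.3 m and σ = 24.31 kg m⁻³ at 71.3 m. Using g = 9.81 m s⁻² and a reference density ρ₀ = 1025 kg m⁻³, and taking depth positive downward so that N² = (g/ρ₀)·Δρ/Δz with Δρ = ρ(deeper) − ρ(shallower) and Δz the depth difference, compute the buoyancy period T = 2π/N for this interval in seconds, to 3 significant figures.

824 s

Δρ = 1024.31 − 1024.14 = 0.17 kg m⁻³ over Δz = 71.3 − 43.3 = 28 m.
N² = (9.81/1025) × (0.17/28) = 5.8108 × 10⁻⁵ s⁻².
N = √(5.8108 × 10⁻⁵) = 7.6229 × 10⁻³ rad s⁻¹, so T = 2π/N = 824.25 s ≈ 824 s.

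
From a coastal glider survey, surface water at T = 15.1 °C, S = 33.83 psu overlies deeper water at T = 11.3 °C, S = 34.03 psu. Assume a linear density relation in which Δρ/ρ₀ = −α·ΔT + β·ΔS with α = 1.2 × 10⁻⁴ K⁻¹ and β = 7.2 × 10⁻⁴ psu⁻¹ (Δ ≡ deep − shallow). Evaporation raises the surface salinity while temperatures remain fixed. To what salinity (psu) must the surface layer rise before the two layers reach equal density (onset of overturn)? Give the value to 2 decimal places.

34.66 psu

Neutral buoyancy requires −α(T_deep − T_surf) + β(S_deep − S_surf′) = 0.
S_surf′ = S_deep − (α/β)·ΔT = 34.03 − (1.2 × 10⁻⁴/7.2 × 10⁻⁴)·(-3.8) = 34.6633 psu.
Increase required: 34.6633 − 33.83 = 0.8333 psu.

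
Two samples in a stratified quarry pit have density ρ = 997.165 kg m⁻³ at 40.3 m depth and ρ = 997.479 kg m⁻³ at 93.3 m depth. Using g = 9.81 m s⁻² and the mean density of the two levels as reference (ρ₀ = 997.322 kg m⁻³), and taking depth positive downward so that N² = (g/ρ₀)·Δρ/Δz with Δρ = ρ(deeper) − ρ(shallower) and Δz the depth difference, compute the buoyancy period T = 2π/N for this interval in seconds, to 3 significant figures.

823 s

Δρ = 997.479 − 997.165 = 0.314 kg m⁻³ over Δz = 93.3 − 40.3 = 53 m.
N² = (9.81/997.322) × (0.314/53) = 5.8276 × 10⁻⁵ s⁻².
N = √(5.8276 × 10⁻⁵) = 7.6339 × 10⁻³ rad s⁻¹, so T = 2π/N = 823.06 s ≈ 823 s.
N² > 0, so the interval is statically stable.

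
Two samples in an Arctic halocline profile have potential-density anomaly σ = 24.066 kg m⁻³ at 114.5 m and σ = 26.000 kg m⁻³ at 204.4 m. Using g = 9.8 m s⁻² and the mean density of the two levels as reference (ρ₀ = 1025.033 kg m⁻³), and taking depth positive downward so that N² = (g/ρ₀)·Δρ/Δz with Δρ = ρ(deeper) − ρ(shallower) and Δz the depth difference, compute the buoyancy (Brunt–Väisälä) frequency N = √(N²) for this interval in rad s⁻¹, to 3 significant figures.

Δρ = 1026.000 − 1024.066 = 1.934 kg m⁻³ over Δz = 204.4 − 114.5 = 89.9 m.
N² = (9.8/1025.033) × (1.934/89.9) = 2.0568 × 10⁻⁴ s⁻².
N = √(2.0568 × 10⁻⁴) = 0.014342 rad s⁻¹ ≈ 0.0143 rad s⁻¹.
A positive N² confirms static stability across the interval.

0.0143 rad s⁻¹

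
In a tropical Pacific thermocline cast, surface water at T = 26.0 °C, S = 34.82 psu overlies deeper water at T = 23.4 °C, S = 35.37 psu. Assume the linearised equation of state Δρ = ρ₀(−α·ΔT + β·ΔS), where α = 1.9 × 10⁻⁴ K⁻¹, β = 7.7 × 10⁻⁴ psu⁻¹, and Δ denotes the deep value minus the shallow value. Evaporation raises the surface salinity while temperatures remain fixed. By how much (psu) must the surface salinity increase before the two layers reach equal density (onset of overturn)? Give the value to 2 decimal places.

Neutral buoyancy requires −α(T_deep − T_surf) + β(S_deep − S_surf′) = 0.
S_surf′ = S_deep − (α/β)·ΔT = 35.37 − (1.9 × 10⁻⁴/7.7 × 10⁻⁴)·(-2.6) = 36.0116 psu.
Increase required: 36.0116 − 34.82 = 1.1916 psu.

1.19 psu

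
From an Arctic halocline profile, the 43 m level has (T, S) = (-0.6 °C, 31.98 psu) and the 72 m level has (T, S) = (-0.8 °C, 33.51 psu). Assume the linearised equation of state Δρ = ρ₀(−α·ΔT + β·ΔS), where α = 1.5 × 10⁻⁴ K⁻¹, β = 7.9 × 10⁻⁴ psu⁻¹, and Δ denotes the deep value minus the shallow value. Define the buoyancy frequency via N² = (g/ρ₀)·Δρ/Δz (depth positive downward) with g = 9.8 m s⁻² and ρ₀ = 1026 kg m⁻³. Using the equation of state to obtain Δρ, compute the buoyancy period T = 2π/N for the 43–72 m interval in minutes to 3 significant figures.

ΔT = -0.2 K, ΔS = +1.53 psu (deep − shallow).
Δρ/ρ₀ = −αΔT + βΔS = 3.00 × 10⁻⁵ + 1.2087 × 10⁻³ = 1.2387 × 10⁻³, so Δρ ≈ 1.271 kg m⁻³.
N² = (g/ρ₀)·Δρ/Δz = g·(Δρ/ρ₀)/Δz = 9.8 × 1.2387 × 10⁻³ / 29 = 4.1860 × 10⁻⁴ s⁻².
N = √(4.1860 × 10⁻⁴) = 0.020460 rad s⁻¹ → T = 2π/N = 307.10 s = 5.1183 min ≈ 5.12 min.

5.12 min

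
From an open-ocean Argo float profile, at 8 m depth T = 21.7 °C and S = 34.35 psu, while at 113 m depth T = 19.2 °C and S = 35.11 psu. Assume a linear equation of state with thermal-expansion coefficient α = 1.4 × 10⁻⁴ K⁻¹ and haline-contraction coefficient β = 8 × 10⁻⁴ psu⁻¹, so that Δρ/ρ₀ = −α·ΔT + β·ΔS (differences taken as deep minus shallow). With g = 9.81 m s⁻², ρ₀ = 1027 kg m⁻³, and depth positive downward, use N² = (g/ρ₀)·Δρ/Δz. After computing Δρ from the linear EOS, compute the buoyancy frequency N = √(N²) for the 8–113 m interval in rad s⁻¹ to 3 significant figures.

9.46 × 10⁻³ rad s⁻¹

ΔT = -2.5 K, ΔS = +0.76 psu (deep − shallow).
Δρ/ρ₀ = −αΔT + βΔS = 3.50 × 10⁻⁴ + 6.08 × 10⁻⁴ = 9.58 × 10⁻⁴, so Δρ ≈ 0.9839 kg m⁻³.
N² = (g/ρ₀)·Δρ/Δz = g·(Δρ/ρ₀)/Δz = 9.81 × 9.58 × 10⁻⁴ / 105 = 8.9505 × 10⁻⁵ s⁻².
N = √(8.9505 × 10⁻⁵) = 9.4607 × 10⁻³ rad s⁻¹ ≈ 9.46 × 10⁻³ rad s⁻¹.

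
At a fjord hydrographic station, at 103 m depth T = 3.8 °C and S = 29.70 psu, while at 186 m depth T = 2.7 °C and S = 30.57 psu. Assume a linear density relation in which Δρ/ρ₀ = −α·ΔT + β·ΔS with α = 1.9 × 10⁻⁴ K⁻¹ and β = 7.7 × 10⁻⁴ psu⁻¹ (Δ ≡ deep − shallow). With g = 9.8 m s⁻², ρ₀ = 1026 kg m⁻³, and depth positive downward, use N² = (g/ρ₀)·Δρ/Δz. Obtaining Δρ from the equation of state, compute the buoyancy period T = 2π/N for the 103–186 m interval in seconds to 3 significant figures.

ΔT = -1.1 K, ΔS = +0.87 psu (deep − shallow).
Δρ/ρ₀ = −αΔT + βΔS = 2.09 × 10⁻⁴ + 6.699 × 10⁻⁴ = 8.789 × 10⁻⁴, so Δρ ≈ 0.9018 kg m⁻³.
N² = (g/ρ₀)·Δρ/Δz = g·(Δρ/ρ₀)/Δz = 9.8 × 8.789 × 10⁻⁴ / 83 = 1.0377 × 10⁻⁴ s⁻².
N = √(1.0377 × 10⁻⁴) = 0.010187 rad s⁻¹ → T = 2π/N = 616.78 s ≈ 617 s.

617 s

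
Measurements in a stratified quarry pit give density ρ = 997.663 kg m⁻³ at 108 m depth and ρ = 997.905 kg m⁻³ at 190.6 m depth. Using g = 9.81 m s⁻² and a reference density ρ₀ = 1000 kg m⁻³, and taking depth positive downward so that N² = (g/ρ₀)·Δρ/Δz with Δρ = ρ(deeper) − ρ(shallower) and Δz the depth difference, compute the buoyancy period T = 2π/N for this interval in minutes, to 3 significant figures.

19.5 min

Δρ = 997.905 − 997.663 = 0.242 kg m⁻³ over Δz = 190.6 − 108 = 82.6 m.
N² = (9.81/1000) × (0.242/82.6) = 2.8741 × 10⁻⁵ s⁻².
N = √(2.8741 × 10⁻⁵) = 5.3611 × 10⁻³ rad s⁻¹, so T = 2π/N = 1.1720 × 10³ s = 19.533 min ≈ 19.5 min.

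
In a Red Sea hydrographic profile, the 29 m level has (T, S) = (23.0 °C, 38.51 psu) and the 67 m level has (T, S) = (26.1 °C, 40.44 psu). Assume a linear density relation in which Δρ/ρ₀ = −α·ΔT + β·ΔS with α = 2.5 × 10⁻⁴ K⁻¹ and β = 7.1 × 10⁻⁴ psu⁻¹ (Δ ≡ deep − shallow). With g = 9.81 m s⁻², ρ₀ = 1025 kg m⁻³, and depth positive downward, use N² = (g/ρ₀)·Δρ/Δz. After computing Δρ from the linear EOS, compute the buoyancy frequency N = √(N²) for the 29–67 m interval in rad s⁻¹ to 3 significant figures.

ΔT = +3.1 K, ΔS = +1.93 psu (deep − shallow).
Δρ/ρ₀ = −αΔT + βΔS = -7.75 × 10⁻⁴ + 1.3703 × 10⁻³ = 5.953 × 10⁻⁴, so Δρ ≈ 0.6102 kg m⁻³.
N² = (g/ρ₀)·Δρ/Δz = g·(Δρ/ρ₀)/Δz = 9.81 × 5.953 × 10⁻⁴ / 38 = 1.5368 × 10⁻⁴ s⁻².
N = √(1.5368 × 10⁻⁴) = 0.012397 rad s⁻¹ ≈ 0.0124 rad s⁻¹.

0.0124 rad s⁻¹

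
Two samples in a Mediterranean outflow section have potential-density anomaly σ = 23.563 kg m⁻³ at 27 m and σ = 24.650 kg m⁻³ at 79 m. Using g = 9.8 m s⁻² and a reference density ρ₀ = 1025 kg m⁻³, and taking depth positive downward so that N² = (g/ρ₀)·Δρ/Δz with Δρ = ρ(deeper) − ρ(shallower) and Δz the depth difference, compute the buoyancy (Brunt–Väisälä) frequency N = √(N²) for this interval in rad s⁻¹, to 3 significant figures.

Δρ = 1024.650 − 1023.563 = 1.087 kg m⁻³ over Δz = 79 − 27 = 52 m.
N² = (9.8/1025) × (1.087/52) = 1.9986 × 10⁻⁴ s⁻².
N = √(1.9986 × 10⁻⁴) = 0.014137 rad s⁻¹ ≈ 0.0141 rad s⁻¹.
N² > 0, so the interval is statically stable.

0.0141 rad s⁻¹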